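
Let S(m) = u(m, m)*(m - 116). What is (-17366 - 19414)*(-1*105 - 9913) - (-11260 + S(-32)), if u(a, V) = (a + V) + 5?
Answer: 368464568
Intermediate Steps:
u(a, V) = 5 + V + a (u(a, V) = (V + a) + 5 = 5 + V + a)
S(m) = (-116 + m)*(5 + 2*m) (S(m) = (5 + m + m)*(m - 116) = (5 + 2*m)*(-116 + m) = (-116 + m)*(5 + 2*m))
(-17366 - 19414)*(-1*105 - 9913) - (-11260 + S(-32)) = (-17366 - 19414)*(-1*105 - 9913) - (-11260 + (-116 - 32)*(5 + 2*(-32))) = -36780*(-105 - 9913) - (-11260 - 148*(5 - 64)) = -36780*(-10018) - (-11260 - 148*(-59)) = 368462040 - (-11260 + 8732) = 368462040 - 1*(-2528) = 368462040 + 2528 = 368464568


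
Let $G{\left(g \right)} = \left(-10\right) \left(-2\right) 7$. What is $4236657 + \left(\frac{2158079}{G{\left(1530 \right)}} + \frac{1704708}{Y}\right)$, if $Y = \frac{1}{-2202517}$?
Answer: $- \frac{75092881959283}{20} \approx -3.7546 \cdot 10^{12}$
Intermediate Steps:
$G{\left(g \right)} = 140$ ($G{\left(g \right)} = 20 \cdot 7 = 140$)
$Y = - \frac{1}{2202517} \approx -4.5403 \cdot 10^{-7}$
$4236657 + \left(\frac{2158079}{G{\left(1530 \right)}} + \frac{1704708}{Y}\right) = 4236657 + \left(\frac{2158079}{140} + \frac{1704708}{- \frac{1}{2202517}}\right) = 4236657 + \left(2158079 \cdot \frac{1}{140} + 1704708 \left(-2202517\right)\right) = 4236657 + \left(\frac{308297}{20} - 3754648350036\right) = 4236657 - \frac{75092966692423}{20} = - \frac{75092881959283}{20}$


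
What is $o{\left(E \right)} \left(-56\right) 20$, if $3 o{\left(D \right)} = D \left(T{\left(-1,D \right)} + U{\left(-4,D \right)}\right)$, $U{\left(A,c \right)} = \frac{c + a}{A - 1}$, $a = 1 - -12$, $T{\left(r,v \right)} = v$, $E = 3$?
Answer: $224$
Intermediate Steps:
$a = 13$ ($a = 1 + 12 = 13$)
$U{\left(A,c \right)} = \frac{13 + c}{-1 + A}$ ($U{\left(A,c \right)} = \frac{c + 13}{A - 1} = \frac{13 + c}{-1 + A}$)
$o{\left(D \right)} = \frac{D \left(- \frac{13}{5} + \frac{4 D}{5}\right)}{3}$ ($o{\left(D \right)} = \frac{D \left(D + \frac{13 + D}{-1 - 4}\right)}{3} = \frac{D \left(D + \frac{13 + D}{-5}\right)}{3} = \frac{D \left(D - \frac{13 + D}{5}\right)}{3} = \frac{D \left(D - \left(\frac{13}{5} + \frac{D}{5}\right)\right)}{3} = \frac{D \left(- \frac{13}{5} + \frac{4 D}{5}\right)}{3}$)
$o{\left(E \right)} \left(-56\right) 20 = \frac{1}{15} \cdot 3 \left(-13 + 4 \cdot 3\right) \left(-56\right) 20 = \frac{1}{15} \cdot 3 \left(-13 + 12\right) \left(-56\right) 20 = \frac{1}{15} \cdot 3 \left(-1\right) \left(-56\right) 20 = \left(- \frac{1}{5}\right) \left(-56\right) 20 = \frac{56}{5} \cdot 20 = 224$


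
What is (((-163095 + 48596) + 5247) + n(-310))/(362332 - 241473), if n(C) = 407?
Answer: -108845/120859 ≈ -0.90059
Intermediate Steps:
(((-163095 + 48596) + 5247) + n(-310))/(362332 - 241473) = (((-163095 + 48596) + 5247) + 407)/(362332 - 241473) = ((-114499 + 5247) + 407)/120859 = (-109252 + 407)*(1/120859) = -108845*1/120859 = -108845/120859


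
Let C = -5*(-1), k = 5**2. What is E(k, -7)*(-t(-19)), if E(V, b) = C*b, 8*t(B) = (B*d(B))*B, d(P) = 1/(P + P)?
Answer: -665/16 ≈ -41.563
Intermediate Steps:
d(P) = 1/(2*P)
k = 25
C = 5
t(B) = B/16 (t(B) = ((B*(1/(2*B)))*B)/8 = (B/2)/8 = B/16)
E(V, b) = 5*b
E(k, -7)*(-t(-19)) = (5*(-7))*(-(-19)/16) = -(-35)*(-19)/16 = -35*19/16 = -665/16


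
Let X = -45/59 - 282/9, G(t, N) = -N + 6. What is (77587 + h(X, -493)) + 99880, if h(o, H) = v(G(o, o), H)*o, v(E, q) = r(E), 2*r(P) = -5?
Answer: 62851723/354 ≈ 1.7755e+5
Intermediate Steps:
G(t, N) = 6 - N
r(P) = -5/2 (r(P) = (½)*(-5) = -5/2)
X = -5681/177 (X = -45*1/59 - 282*⅑ = -45/59 - 94/3 = -5681/177 ≈ -32.096)
v(E, q) = -5/2
h(o, H) = -5*o/2
(77587 + h(X, -493)) + 99880 = (77587 - 5/2*(-5681/177)) + 99880 = (77587 + 28405/354) + 99880 = 27494203/354 + 99880 = 62851723/354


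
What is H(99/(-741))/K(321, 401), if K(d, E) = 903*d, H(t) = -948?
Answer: -316/96621 ≈ -0.0032705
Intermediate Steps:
H(99/(-741))/K(321, 401) = -948/(903*321) = -948/289863 = -948*1/289863 = -316/96621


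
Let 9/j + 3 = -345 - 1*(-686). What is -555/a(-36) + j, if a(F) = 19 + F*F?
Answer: -35151/88894 ≈ -0.39543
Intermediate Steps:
j = 9/338 (j = 9/(-3 + (-345 - 1*(-686))) = 9/(-3 + (-345 + 686)) = 9/(-3 + 341) = 9/338 ≈ 0.026627)
a(F) = 19 + F²
-555/a(-36) + j = -555/(19 + (-36)²) + 9/338 = -555/(19 + 1296) + 9/338 = -555/1315 + 9/338 = (1/1315)*(-555) + 9/338 = -111/263 + 9/338 = -35151/88894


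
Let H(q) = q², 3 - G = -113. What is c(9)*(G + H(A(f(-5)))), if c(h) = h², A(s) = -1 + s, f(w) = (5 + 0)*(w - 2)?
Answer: 114372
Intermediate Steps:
G = 116 (G = 3 - 1*(-113) = 3 + 113 = 116)
f(w) = -10 + 5*w (f(w) = 5*(-2 + w) = -10 + 5*w)
c(9)*(G + H(A(f(-5)))) = 9²*(116 + (-1 + (-10 + 5*(-5)))²) = 81*(116 + (-1 + (-10 - 25))²) = 81*(116 + (-1 - 35)²) = 81*(116 + (-36)²) = 81*(116 + 1296) = 81*1412 = 114372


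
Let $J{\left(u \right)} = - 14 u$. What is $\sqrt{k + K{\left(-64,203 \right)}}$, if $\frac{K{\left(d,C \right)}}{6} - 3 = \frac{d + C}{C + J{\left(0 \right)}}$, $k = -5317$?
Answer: $\frac{i \sqrt{218197189}}{203} \approx 72.766 i$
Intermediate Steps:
$K{\left(d,C \right)} = 18 + \frac{6 \left(C + d\right)}{C}$ ($K{\left(d,C \right)} = 18 + 6 \frac{d + C}{C - 0} = 18 + 6 \frac{C + d}{C + 0} = 18 + 6 \frac{C + d}{C} = 18 + \frac{6 \left(C + d\right)}{C}$)
$\sqrt{k + K{\left(-64,203 \right)}} = \sqrt{-5317 + \left(24 + 6 \left(-64\right) \frac{1}{203}\right)} = \sqrt{-5317 + \left(24 - \frac{384}{203}\right)} = \sqrt{-5317 + \frac{4488}{203}} = \sqrt{- \frac{1074863}{203}} = \frac{i \sqrt{218197189}}{203}$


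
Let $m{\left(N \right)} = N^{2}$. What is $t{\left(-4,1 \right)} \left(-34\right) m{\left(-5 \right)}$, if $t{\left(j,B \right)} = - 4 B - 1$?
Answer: $4250$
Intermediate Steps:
$t{\left(j,B \right)} = -1 - 4 B$
$t{\left(-4,1 \right)} \left(-34\right) m{\left(-5 \right)} = \left(-1 - 4\right) \left(-34\right) \left(-5\right)^{2} = \left(-1 - 4\right) \left(-34\right) 25 = \left(-5\right) \left(-34\right) 25 = 170 \cdot 25 = 4250$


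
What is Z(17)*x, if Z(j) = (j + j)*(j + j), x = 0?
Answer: 0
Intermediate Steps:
Z(j) = 4*j² (Z(j) = (2*j)*(2*j) = 4*j²)
Z(17)*x = (4*17²)*0 = (4*289)*0 = 1156*0 = 0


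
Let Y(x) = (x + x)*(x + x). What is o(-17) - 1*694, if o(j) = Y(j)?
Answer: 462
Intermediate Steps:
Y(x) = 4*x² (Y(x) = (2*x)*(2*x) = 4*x²)
o(j) = 4*j²
o(-17) - 1*694 = 4*(-17)² - 1*694 = 4*289 - 694 = 1156 - 694 = 462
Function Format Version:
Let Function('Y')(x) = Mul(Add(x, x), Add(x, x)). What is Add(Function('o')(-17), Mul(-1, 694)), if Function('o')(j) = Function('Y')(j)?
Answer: 462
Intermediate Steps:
Function('Y')(x) = Mul(4, Pow(x, 2)) (Function('Y')(x) = Mul(Mul(2, x), Mul(2, x)) = Mul(4, Pow(x, 2)))
Function('o')(j) = Mul(4, Pow(j, 2))
Add(Function('o')(-17), Mul(-1, 694)) = Add(Mul(4, Pow(-17, 2)), Mul(-1, 694)) = Add(Mul(4, 289), -694) = Add(1156, -694) = 462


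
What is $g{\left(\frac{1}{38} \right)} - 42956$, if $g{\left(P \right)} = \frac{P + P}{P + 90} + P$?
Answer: $- \frac{5584190591}{129998} \approx -42956.0$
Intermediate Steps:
$g{\left(P \right)} = P + \frac{2 P}{90 + P}$ ($g{\left(P \right)} = \frac{2 P}{90 + P} + P = P + \frac{2 P}{90 + P}$)
$g{\left(\frac{1}{38} \right)} - 42956 = \frac{92 + \frac{1}{38}}{38 \left(90 + \frac{1}{38}\right)} - 42956 = \frac{1}{38} \frac{1}{\frac{3421}{38}} \cdot \frac{3497}{38} - 42956 = \frac{1}{38} \cdot \frac{38}{3421} \cdot \frac{3497}{38} - 42956 = \frac{3497}{129998} - 42956 = - \frac{5584190591}{129998}$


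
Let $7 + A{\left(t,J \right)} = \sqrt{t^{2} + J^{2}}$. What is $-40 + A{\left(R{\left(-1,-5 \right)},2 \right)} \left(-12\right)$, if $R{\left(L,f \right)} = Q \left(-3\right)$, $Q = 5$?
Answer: $44 - 12 \sqrt{229} \approx -137.59$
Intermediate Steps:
$R{\left(L,f \right)} = -15$ ($R{\left(L,f \right)} = 5 \left(-3\right) = -15$)
$A{\left(t,J \right)} = -7 + \sqrt{J^{2} + t^{2}}$ ($A{\left(t,J \right)} = -7 + \sqrt{t^{2} + J^{2}} = -7 + \sqrt{J^{2} + t^{2}}$)
$-40 + A{\left(R{\left(-1,-5 \right)},2 \right)} \left(-12\right) = -40 + \left(-7 + \sqrt{2^{2} + \left(-15\right)^{2}}\right) \left(-12\right) = -40 + \left(-7 + \sqrt{4 + 225}\right) \left(-12\right) = -40 + \left(-7 + \sqrt{229}\right) \left(-12\right) = -40 + \left(84 - 12 \sqrt{229}\right) = 44 - 12 \sqrt{229}$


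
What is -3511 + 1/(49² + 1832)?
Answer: -14862062/4233 ≈ -3511.0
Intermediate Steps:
-3511 + 1/(49² + 1832) = -3511 + 1/(2401 + 1832) = -3511 + 1/4233 = -14862062/4233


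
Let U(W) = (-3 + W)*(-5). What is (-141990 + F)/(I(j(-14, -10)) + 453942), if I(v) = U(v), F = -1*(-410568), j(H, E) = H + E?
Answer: 29842/50453 ≈ 0.59148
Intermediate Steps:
j(H, E) = E + H
U(W) = 15 - 5*W
F = 410568
I(v) = 15 - 5*v
(-141990 + F)/(I(j(-14, -10)) + 453942) = (-141990 + 410568)/((15 - 5*(-10 - 14)) + 453942) = 268578/((15 - 5*(-24)) + 453942) = 268578/((15 + 120) + 453942) = 268578/(135 + 453942) = 268578/454077 = 268578*(1/454077) = 29842/50453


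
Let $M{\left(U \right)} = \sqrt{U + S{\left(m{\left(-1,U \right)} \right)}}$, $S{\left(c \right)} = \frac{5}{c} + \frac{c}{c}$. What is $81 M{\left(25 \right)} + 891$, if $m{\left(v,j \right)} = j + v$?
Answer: $891 + \frac{27 \sqrt{3774}}{4} \approx 1305.7$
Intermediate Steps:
$S{\left(c \right)} = 1 + \frac{5}{c}$ ($S{\left(c \right)} = \frac{5}{c} + 1 = 1 + \frac{5}{c}$)
$M{\left(U \right)} = \sqrt{U + \frac{4 + U}{-1 + U}}$ ($M{\left(U \right)} = \sqrt{U + \frac{5 + \left(U - 1\right)}{U - 1}} = \sqrt{U + \frac{5 + \left(-1 + U\right)}{-1 + U}} = \sqrt{U + \frac{4 + U}{-1 + U}}$)
$81 M{\left(25 \right)} + 891 = 81 \sqrt{\frac{4 + 25^{2}}{-1 + 25}} + 891 = 81 \sqrt{\frac{4 + 625}{24}} + 891 = 81 \sqrt{\frac{1}{24} \cdot 629} + 891 = 81 \sqrt{\frac{629}{24}} + 891 = 81 \frac{\sqrt{3774}}{12} + 891 = \frac{27 \sqrt{3774}}{4} + 891 = 891 + \frac{27 \sqrt{3774}}{4}$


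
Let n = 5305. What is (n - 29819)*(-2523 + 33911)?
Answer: -769445432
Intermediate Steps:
(n - 29819)*(-2523 + 33911) = (5305 - 29819)*(-2523 + 33911) = -24514*31388 = -769445432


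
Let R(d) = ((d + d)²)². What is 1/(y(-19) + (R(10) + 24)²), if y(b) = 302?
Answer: 1/25607680878 ≈ 3.9051e-11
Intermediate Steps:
R(d) = 16*d⁴ (R(d) = ((2*d)²)² = (4*d²)² = 16*d⁴)
1/(y(-19) + (R(10) + 24)²) = 1/(302 + (16*10⁴ + 24)²) = 1/(302 + (16*10000 + 24)²) = 1/(302 + (160000 + 24)²) = 1/(302 + 160024²) = 1/(302 + 25607680576) = 1/25607680878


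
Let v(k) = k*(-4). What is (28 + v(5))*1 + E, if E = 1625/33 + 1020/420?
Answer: 13784/231 ≈ 59.671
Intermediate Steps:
v(k) = -4*k
E = 11936/231 (E = 1625*(1/33) + 1020*(1/420) = 1625/33 + 17/7 = 11936/231 ≈ 51.671)
(28 + v(5))*1 + E = (28 - 4*5)*1 + 11936/231 = (28 - 20)*1 + 11936/231 = 8*1 + 11936/231 = 8 + 11936/231 = 13784/231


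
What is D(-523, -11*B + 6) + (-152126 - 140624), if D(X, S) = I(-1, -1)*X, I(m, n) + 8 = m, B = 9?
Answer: -288043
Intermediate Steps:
I(m, n) = -8 + m
D(X, S) = -9*X (D(X, S) = (-8 - 1)*X = -9*X)
D(-523, -11*B + 6) + (-152126 - 140624) = -9*(-523) + (-152126 - 140624) = 4707 - 292750 = -288043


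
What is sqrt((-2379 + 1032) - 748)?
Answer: I*sqrt(2095) ≈ 45.771*I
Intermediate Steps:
sqrt((-2379 + 1032) - 748) = sqrt(-1347 - 748) = sqrt(-2095) = I*sqrt(2095)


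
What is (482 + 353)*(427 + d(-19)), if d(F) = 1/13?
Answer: 4635920/13 ≈ 3.5661e+5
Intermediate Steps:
d(F) = 1/13
(482 + 353)*(427 + d(-19)) = (482 + 353)*(427 + 1/13) = 835*(5552/13) = 4635920/13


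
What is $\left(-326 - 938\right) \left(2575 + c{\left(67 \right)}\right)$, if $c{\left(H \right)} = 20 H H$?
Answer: $-116736720$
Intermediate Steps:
$c{\left(H \right)} = 20 H^{2}$
$\left(-326 - 938\right) \left(2575 + c{\left(67 \right)}\right) = \left(-326 - 938\right) \left(2575 + 20 \cdot 67^{2}\right) = - 1264 \left(2575 + 20 \cdot 4489\right) = - 1264 \left(2575 + 89780\right) = \left(-1264\right) 92355 = -116736720$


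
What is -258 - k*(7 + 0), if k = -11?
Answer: -181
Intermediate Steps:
-258 - k*(7 + 0) = -258 - (-11)*(7 + 0) = -258 - (-11)*7 = -258 - 1*(-77) = -258 + 77 = -181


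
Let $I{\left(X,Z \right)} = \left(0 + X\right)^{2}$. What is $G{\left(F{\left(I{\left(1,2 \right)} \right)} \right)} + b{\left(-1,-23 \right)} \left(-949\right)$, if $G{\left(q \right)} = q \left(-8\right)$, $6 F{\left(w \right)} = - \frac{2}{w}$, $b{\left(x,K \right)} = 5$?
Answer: $- \frac{14227}{3} \approx -4742.3$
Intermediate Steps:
$I{\left(X,Z \right)} = X^{2}$
$F{\left(w \right)} = - \frac{1}{3 w}$ ($F{\left(w \right)} = \frac{\left(-2\right) \frac{1}{w}}{6} = - \frac{1}{3 w}$)
$G{\left(q \right)} = - 8 q$
$G{\left(F{\left(I{\left(1,2 \right)} \right)} \right)} + b{\left(-1,-23 \right)} \left(-949\right) = - 8 \left(- \frac{1}{3 \cdot 1^{2}}\right) + 5 \left(-949\right) = - 8 \left(- \frac{1}{3 \cdot 1}\right) - 4745 = - 8 \left(\left(- \frac{1}{3}\right) 1\right) - 4745 = \left(-8\right) \left(- \frac{1}{3}\right) - 4745 = \frac{8}{3} - 4745 = - \frac{14227}{3}$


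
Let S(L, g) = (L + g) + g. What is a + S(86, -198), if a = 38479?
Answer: 38169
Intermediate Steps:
S(L, g) = L + 2*g
a + S(86, -198) = 38479 + (86 + 2*(-198)) = 38479 + (86 - 396) = 38479 - 310 = 38169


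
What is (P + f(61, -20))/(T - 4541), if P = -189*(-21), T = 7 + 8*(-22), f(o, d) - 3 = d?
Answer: -1976/2355 ≈ -0.83907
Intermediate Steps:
f(o, d) = 3 + d
T = -169 (T = 7 - 176 = -169)
P = 3969
(P + f(61, -20))/(T - 4541) = (3969 + (3 - 20))/(-169 - 4541) = (3969 - 17)/(-4710) = 3952*(-1/4710) = -1976/2355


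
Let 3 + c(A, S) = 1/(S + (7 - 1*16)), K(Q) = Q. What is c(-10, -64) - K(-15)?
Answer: 875/73 ≈ 11.986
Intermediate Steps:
c(A, S) = -3 + 1/(-9 + S) (c(A, S) = -3 + 1/(S + (7 - 1*16)) = -3 + 1/(S + (7 - 16)) = -3 + 1/(S - 9) = -3 + 1/(-9 + S))
c(-10, -64) - K(-15) = (28 - 3*(-64))/(-9 - 64) - 1*(-15) = (28 + 192)/(-73) + 15 = -1/73*220 + 15 = -220/73 + 15 = 875/73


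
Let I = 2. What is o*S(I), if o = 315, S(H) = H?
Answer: 630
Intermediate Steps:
o*S(I) = 315*2 = 630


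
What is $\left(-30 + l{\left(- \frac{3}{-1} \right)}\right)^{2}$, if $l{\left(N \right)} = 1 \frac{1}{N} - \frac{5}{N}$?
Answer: $\frac{8836}{9} \approx 981.78$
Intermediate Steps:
$l{\left(N \right)} = - \frac{4}{N}$ ($l{\left(N \right)} = \frac{1}{N} - \frac{5}{N} = - \frac{4}{N}$)
$\left(-30 + l{\left(- \frac{3}{-1} \right)}\right)^{2} = \left(-30 - \frac{4}{\left(-3\right) \frac{1}{-1}}\right)^{2} = \left(-30 - \frac{4}{\left(-3\right) \left(-1\right)}\right)^{2} = \left(-30 - \frac{4}{3}\right)^{2} = \left(- \frac{94}{3}\right)^{2} = \frac{8836}{9}$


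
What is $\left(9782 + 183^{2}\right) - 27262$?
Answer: $16009$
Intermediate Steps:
$\left(9782 + 183^{2}\right) - 27262 = \left(9782 + 33489\right) - 27262 = 43271 - 27262 = 16009$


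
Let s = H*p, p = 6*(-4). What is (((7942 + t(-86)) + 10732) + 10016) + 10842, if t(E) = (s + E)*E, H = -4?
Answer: 38672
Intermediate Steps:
p = -24
s = 96 (s = -4*(-24) = 96)
t(E) = E*(96 + E) (t(E) = (96 + E)*E = E*(96 + E))
(((7942 + t(-86)) + 10732) + 10016) + 10842 = (((7942 - 86*(96 - 86)) + 10732) + 10016) + 10842 = (((7942 - 86*10) + 10732) + 10016) + 10842 = (((7942 - 860) + 10732) + 10016) + 10842 = ((7082 + 10732) + 10016) + 10842 = (17814 + 10016) + 10842 = 27830 + 10842 = 38672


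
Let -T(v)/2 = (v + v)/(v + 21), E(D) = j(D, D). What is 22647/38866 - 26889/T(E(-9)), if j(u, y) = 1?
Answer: 2873947977/19433 ≈ 1.4789e+5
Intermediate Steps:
E(D) = 1
T(v) = -4*v/(21 + v) (T(v) = -2*(v + v)/(v + 21) = -2*2*v/(21 + v) = -4*v/(21 + v))
22647/38866 - 26889/T(E(-9)) = 22647/38866 - 26889/((-4*1/(21 + 1))) = 22647*(1/38866) - 26889/((-4*1/22)) = 22647/38866 - 26889/((-4*1*1/22)) = 22647/38866 - 26889/(-2/11) = 22647/38866 - 26889*(-11/2) = 22647/38866 + 295779/2 = 2873947977/19433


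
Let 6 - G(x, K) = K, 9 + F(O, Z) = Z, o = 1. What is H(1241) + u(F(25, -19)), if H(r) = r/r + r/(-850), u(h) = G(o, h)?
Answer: 1677/50 ≈ 33.540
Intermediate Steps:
F(O, Z) = -9 + Z
G(x, K) = 6 - K
u(h) = 6 - h
H(r) = 1 - r/850 (H(r) = 1 + r*(-1/850) = 1 - r/850)
H(1241) + u(F(25, -19)) = (1 - 1/850*1241) + (6 - (-9 - 19)) = (1 - 73/50) + (6 - 1*(-28)) = -23/50 + (6 + 28) = -23/50 + 34 = 1677/50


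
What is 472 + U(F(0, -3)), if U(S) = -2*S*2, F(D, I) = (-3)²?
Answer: 436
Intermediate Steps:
F(D, I) = 9
U(S) = -4*S
472 + U(F(0, -3)) = 472 - 4*9 = 472 - 36 = 436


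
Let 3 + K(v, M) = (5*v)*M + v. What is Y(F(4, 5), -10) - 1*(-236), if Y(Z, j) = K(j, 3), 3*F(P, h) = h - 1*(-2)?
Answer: 73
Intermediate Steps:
F(P, h) = ⅔ + h/3 (F(P, h) = (h - 1*(-2))/3 = (h + 2)/3 = (2 + h)/3 = ⅔ + h/3)
K(v, M) = -3 + v + 5*M*v (K(v, M) = -3 + ((5*v)*M + v) = -3 + (5*M*v + v) = -3 + (v + 5*M*v) = -3 + v + 5*M*v)
Y(Z, j) = -3 + 16*j (Y(Z, j) = -3 + j + 5*3*j = -3 + j + 15*j = -3 + 16*j)
Y(F(4, 5), -10) - 1*(-236) = (-3 + 16*(-10)) - 1*(-236) = (-3 - 160) + 236 = -163 + 236 = 73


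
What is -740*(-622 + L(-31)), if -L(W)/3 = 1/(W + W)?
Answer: 14267570/31 ≈ 4.6024e+5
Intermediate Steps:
L(W) = -3/(2*W) (L(W) = -3/(W + W) = -3*1/(2*W) = -3/(2*W))
-740*(-622 + L(-31)) = -740*(-622 - 3/2/(-31)) = -740*(-622 - 3/2*(-1/31)) = -740*(-622 + 3/62) = -740*(-38561/62) = 14267570/31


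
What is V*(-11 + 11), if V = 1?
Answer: 0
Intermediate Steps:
V*(-11 + 11) = 1*(-11 + 11) = 1*0 = 0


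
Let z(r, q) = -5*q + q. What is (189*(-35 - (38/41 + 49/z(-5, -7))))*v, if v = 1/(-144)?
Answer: 129759/2624 ≈ 49.451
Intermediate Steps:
z(r, q) = -4*q
v = -1/144 ≈ -0.0069444
(189*(-35 - (38/41 + 49/z(-5, -7))))*v = (189*(-35 - (38/41 + 49/((-4*(-7))))))*(-1/144) = (189*(-35 - (38*(1/41) + 49/28)))*(-1/144) = (189*(-35 - (38/41 + 49*(1/28))))*(-1/144) = (189*(-35 - (38/41 + 7/4)))*(-1/144) = (189*(-35 - 1*439/164))*(-1/144) = (189*(-35 - 439/164))*(-1/144) = (189*(-6179/164))*(-1/144) = -1167831/164*(-1/144) = 129759/2624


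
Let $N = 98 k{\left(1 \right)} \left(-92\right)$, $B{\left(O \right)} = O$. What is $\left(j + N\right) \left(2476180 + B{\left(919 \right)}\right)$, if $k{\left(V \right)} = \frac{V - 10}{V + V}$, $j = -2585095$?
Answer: $-6303035378777$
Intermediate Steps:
$k{\left(V \right)} = \frac{-10 + V}{2 V}$
$N = 40572$ ($N = 98 \frac{-10 + 1}{2 \cdot 1} \left(-92\right) = 98 \cdot \frac{1}{2} \cdot 1 \left(-9\right) \left(-92\right) = 98 \left(- \frac{9}{2}\right) \left(-92\right) = \left(-441\right) \left(-92\right) = 40572$)
$\left(j + N\right) \left(2476180 + B{\left(919 \right)}\right) = \left(-2585095 + 40572\right) \left(2476180 + 919\right) = \left(-2544523\right) 2477099 = -6303035378777$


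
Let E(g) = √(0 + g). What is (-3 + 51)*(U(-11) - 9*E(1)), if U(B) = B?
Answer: -960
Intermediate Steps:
E(g) = √g
(-3 + 51)*(U(-11) - 9*E(1)) = (-3 + 51)*(-11 - 9*√1) = 48*(-11 - 9*1) = 48*(-11 - 9) = 48*(-20) = -960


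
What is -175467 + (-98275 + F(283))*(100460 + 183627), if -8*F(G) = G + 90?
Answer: -223456567587/8 ≈ -2.7932e+10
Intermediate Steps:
F(G) = -45/4 - G/8 (F(G) = -(G + 90)/8 = -(90 + G)/8 = -45/4 - G/8)
-175467 + (-98275 + F(283))*(100460 + 183627) = -175467 + (-98275 + (-45/4 - ⅛*283))*(100460 + 183627) = -175467 + (-98275 + (-45/4 - 283/8))*284087 = -175467 + (-98275 - 373/8)*284087 = -175467 - 786573/8*284087 = -175467 - 223455163851/8 = -223456567587/8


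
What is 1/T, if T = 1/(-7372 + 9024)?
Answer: 1652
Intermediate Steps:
T = 1/1652 ≈ 0.00060533
1/T = 1/(1/1652) = 1652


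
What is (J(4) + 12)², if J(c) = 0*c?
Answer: 144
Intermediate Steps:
J(c) = 0
(J(4) + 12)² = (0 + 12)² = 12² = 144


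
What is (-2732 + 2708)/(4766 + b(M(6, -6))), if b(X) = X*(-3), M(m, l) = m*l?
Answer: -12/2437 ≈ -0.0049241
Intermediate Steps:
M(m, l) = l*m
b(X) = -3*X
(-2732 + 2708)/(4766 + b(M(6, -6))) = (-2732 + 2708)/(4766 - (-18)*6) = -24/(4766 - 3*(-36)) = -24/(4766 + 108) = -24/4874 = -24*1/4874 = -12/2437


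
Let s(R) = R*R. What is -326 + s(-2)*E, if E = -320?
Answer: -1606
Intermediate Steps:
s(R) = R**2
-326 + s(-2)*E = -326 + (-2)**2*(-320) = -326 + 4*(-320) = -326 - 1280 = -1606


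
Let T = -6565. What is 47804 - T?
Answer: 54369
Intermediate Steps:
47804 - T = 47804 - 1*(-6565) = 47804 + 6565 = 54369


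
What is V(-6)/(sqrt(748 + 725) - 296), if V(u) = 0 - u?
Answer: -1776/86143 - 6*sqrt(1473)/86143 ≈ -0.023290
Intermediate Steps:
V(u) = -u
V(-6)/(sqrt(748 + 725) - 296) = (-1*(-6))/(sqrt(748 + 725) - 296) = 6/(sqrt(1473) - 296) = 6/(-296 + sqrt(1473))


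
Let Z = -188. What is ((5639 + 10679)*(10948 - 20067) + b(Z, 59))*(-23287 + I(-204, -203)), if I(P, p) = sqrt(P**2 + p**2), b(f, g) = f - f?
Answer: 3465195068654 - 744019210*sqrt(3313) ≈ 3.4224e+12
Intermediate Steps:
b(f, g) = 0
((5639 + 10679)*(10948 - 20067) + b(Z, 59))*(-23287 + I(-204, -203)) = ((5639 + 10679)*(10948 - 20067) + 0)*(-23287 + sqrt((-204)**2 + (-203)**2)) = (16318*(-9119) + 0)*(-23287 + sqrt(41616 + 41209)) = (-148803842 + 0)*(-23287 + sqrt(82825)) = -148803842*(-23287 + 5*sqrt(3313)) = 3465195068654 - 744019210*sqrt(3313)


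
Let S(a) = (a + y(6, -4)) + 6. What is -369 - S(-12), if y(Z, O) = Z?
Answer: -369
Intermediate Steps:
S(a) = 12 + a (S(a) = (a + 6) + 6 = (6 + a) + 6 = 12 + a)
-369 - S(-12) = -369 - (12 - 12) = -369 - 1*0 = -369 + 0 = -369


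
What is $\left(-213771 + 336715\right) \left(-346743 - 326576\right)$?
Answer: $-82780531136$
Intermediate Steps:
$\left(-213771 + 336715\right) \left(-346743 - 326576\right) = 122944 \left(-673319\right) = -82780531136$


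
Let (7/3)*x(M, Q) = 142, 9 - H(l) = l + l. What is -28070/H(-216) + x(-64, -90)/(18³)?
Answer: -433009/6804 ≈ -63.640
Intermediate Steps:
H(l) = 9 - 2*l (H(l) = 9 - (l + l) = 9 - 2*l)
x(M, Q) = 426/7 (x(M, Q) = (3/7)*142 = 426/7)
-28070/H(-216) + x(-64, -90)/(18³) = -28070/(9 - 2*(-216)) + 426/(7*(18³)) = -28070/(9 + 432) + (426/7)/5832 = -28070/441 + (426/7)*(1/5832) = -28070*1/441 + 71/6804 = -4010/63 + 71/6804 = -433009/6804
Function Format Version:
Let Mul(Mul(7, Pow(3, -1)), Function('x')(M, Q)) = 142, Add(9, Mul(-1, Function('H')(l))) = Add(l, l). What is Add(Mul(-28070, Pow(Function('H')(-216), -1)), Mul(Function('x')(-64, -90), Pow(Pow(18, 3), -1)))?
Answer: Rational(-433009, 6804) ≈ -63.640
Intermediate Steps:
Function('H')(l) = Add(9, Mul(-2, l)) (Function('H')(l) = Add(9, Mul(-1, Add(l, l))) = Add(9, Mul(-1, Mul(2, l))) = Add(9, Mul(-2, l)))
Function('x')(M, Q) = Rational(426, 7) (Function('x')(M, Q) = Mul(Rational(3, 7), 142) = Rational(426, 7))
Add(Mul(-28070, Pow(Function('H')(-216), -1)), Mul(Function('x')(-64, -90), Pow(Pow(18, 3), -1))) = Add(Mul(-28070, Pow(Add(9, Mul(-2, -216)), -1)), Mul(Rational(426, 7), Pow(Pow(18, 3), -1))) = Add(Mul(-28070, Pow(Add(9, 432), -1)), Mul(Rational(426, 7), Pow(5832, -1))) = Add(Mul(-28070, Pow(441, -1)), Mul(Rational(426, 7), Rational(1, 5832))) = Add(Mul(-28070, Rational(1, 441)), Rational(71, 6804)) = Add(Rational(-4010, 63), Rational(71, 6804)) = Rational(-433009, 6804)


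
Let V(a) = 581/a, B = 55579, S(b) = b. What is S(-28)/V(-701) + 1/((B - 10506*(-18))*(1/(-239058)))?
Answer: 666260534/20309021 ≈ 32.806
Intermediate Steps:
S(-28)/V(-701) + 1/((B - 10506*(-18))*(1/(-239058))) = -28/(581/(-701)) + 1/((55579 - 10506*(-18))*(1/(-239058))) = -28/(581*(-1/701)) + 1/((55579 + 189108)*(-1/239058)) = -28/(-581/701) - 239058/244687 = -28*(-701/581) + (1/244687)*(-239058) = 2804/83 - 239058/244687 = 666260534/20309021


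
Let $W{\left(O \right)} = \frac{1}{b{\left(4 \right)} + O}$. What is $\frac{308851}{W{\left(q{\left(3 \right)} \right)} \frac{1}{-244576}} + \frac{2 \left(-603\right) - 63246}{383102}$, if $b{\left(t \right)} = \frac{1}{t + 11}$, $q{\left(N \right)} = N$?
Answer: $- \frac{665587420102812286}{2873265} \approx -2.3165 \cdot 10^{11}$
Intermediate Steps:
$b{\left(t \right)} = \frac{1}{11 + t}$
$W{\left(O \right)} = \frac{1}{\frac{1}{15} + O}$ ($W{\left(O \right)} = \frac{1}{\frac{1}{11 + 4} + O} = \frac{1}{\frac{1}{15} + O}$)
$\frac{308851}{W{\left(q{\left(3 \right)} \right)} \frac{1}{-244576}} + \frac{2 \left(-603\right) - 63246}{383102} = \frac{308851}{\frac{15}{1 + 15 \cdot 3} \frac{1}{-244576}} + \frac{2 \left(-603\right) - 63246}{383102} = \frac{308851}{\frac{15}{1 + 45} \left(- \frac{1}{244576}\right)} + \left(-1206 - 63246\right) \frac{1}{383102} = \frac{308851}{\frac{15}{46} \left(- \frac{1}{244576}\right)} - \frac{32226}{191551} = \frac{308851}{- \frac{15}{11250496}} - \frac{32226}{191551} = 308851 \left(- \frac{11250496}{15}\right) - \frac{32226}{191551} = - \frac{3474726940096}{15} - \frac{32226}{191551} = - \frac{665587420102812286}{2873265}$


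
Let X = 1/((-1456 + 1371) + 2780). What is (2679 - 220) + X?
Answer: 6627006/2695 ≈ 2459.0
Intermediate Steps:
X = 1/2695 (X = 1/(-85 + 2780) = 1/2695 ≈ 0.00037106)
(2679 - 220) + X = (2679 - 220) + 1/2695 = 2459 + 1/2695 = 6627006/2695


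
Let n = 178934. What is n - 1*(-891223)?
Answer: 1070157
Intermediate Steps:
n - 1*(-891223) = 178934 - 1*(-891223) = 178934 + 891223 = 1070157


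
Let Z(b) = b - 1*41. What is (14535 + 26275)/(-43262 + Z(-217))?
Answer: -4081/4352 ≈ -0.93773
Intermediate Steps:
Z(b) = -41 + b (Z(b) = b - 41 = -41 + b)
(14535 + 26275)/(-43262 + Z(-217)) = (14535 + 26275)/(-43262 + (-41 - 217)) = 40810/(-43262 - 258) = 40810/(-43520) = 40810*(-1/43520) = -4081/4352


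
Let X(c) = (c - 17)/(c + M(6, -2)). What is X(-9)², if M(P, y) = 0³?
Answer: 676/81 ≈ 8.3457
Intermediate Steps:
M(P, y) = 0
X(c) = (-17 + c)/c (X(c) = (c - 17)/(c + 0) = (-17 + c)/c)
X(-9)² = ((-17 - 9)/(-9))² = (-⅑*(-26))² = (26/9)² = 676/81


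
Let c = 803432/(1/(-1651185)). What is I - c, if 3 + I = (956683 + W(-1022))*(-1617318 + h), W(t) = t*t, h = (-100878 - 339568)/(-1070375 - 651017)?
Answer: -1643850202785599303/860696 ≈ -1.9099e+12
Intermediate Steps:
h = 220223/860696 (h = -440446/(-1721392) = -440446*(-1/1721392) = 220223/860696 ≈ 0.25587)
W(t) = t²
I = -2785662312284175623/860696 (I = -3 + (956683 + (-1022)²)*(-1617318 + 220223/860696) = -3 + (956683 + 1044484)*(-1392018913105/860696) = -3 + 2001167*(-1392018913105/860696) = -3 - 2785662312281593535/860696 = -2785662312284175623/860696 ≈ -3.2365e+12)
c = -1326614866920 (c = 803432/(-1/1651185) = 803432*(-1651185) = -1326614866920)
I - c = -2785662312284175623/860696 - 1*(-1326614866920) = -2785662312284175623/860696 + 1326614866920 = -1643850202785599303/860696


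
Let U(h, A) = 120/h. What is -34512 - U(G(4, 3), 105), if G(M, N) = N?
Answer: -34552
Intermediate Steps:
-34512 - U(G(4, 3), 105) = -34512 - 120/3 = -34512 - 1*40 = -34512 - 40 = -34552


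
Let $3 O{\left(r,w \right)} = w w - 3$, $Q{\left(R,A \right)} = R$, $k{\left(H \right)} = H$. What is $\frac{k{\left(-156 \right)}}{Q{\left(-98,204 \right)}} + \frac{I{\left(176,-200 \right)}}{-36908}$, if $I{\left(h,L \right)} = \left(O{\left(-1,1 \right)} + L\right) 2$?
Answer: $\frac{2173867}{1356369} \approx 1.6027$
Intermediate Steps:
$O{\left(r,w \right)} = -1 + \frac{w^{2}}{3}$ ($O{\left(r,w \right)} = \frac{w w - 3}{3} = \frac{w^{2} - 3}{3} = \frac{-3 + w^{2}}{3} = -1 + \frac{w^{2}}{3}$)
$I{\left(h,L \right)} = - \frac{4}{3} + 2 L$ ($I{\left(h,L \right)} = \left(\left(-1 + \frac{1^{2}}{3}\right) + L\right) 2 = \left(\left(-1 + \frac{1}{3} \cdot 1\right) + L\right) 2 = \left(\left(-1 + \frac{1}{3}\right) + L\right) 2 = \left(- \frac{2}{3} + L\right) 2 = - \frac{4}{3} + 2 L$)
$\frac{k{\left(-156 \right)}}{Q{\left(-98,204 \right)}} + \frac{I{\left(176,-200 \right)}}{-36908} = - \frac{156}{-98} + \frac{- \frac{4}{3} + 2 \left(-200\right)}{-36908} = \left(-156\right) \left(- \frac{1}{98}\right) + \left(- \frac{4}{3} - 400\right) \left(- \frac{1}{36908}\right) = \frac{78}{49} - - \frac{301}{27681} = \frac{78}{49} + \frac{301}{27681} = \frac{2173867}{1356369}$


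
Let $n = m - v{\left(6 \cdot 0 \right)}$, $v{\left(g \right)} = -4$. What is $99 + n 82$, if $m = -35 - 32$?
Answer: $-5067$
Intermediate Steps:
$m = -67$ ($m = -35 - 32 = -67$)
$n = -63$ ($n = -67 - -4 = -67 + 4 = -63$)
$99 + n 82 = 99 - 5166 = -5067$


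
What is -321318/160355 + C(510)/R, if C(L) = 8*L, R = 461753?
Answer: -147715302054/74044402315 ≈ -1.9950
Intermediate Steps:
-321318/160355 + C(510)/R = -321318/160355 + (8*510)/461753 = -321318*1/160355 + 4080*(1/461753) = -321318/160355 + 4080/461753 = -147715302054/74044402315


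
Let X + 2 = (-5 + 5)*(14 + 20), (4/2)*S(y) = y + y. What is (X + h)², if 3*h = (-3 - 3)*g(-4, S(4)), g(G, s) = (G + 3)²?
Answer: 16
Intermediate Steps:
S(y) = y (S(y) = (y + y)/2 = (2*y)/2 = y)
g(G, s) = (3 + G)²
X = -2 (X = -2 + (-5 + 5)*(14 + 20) = -2 + 0*34 = -2 + 0 = -2)
h = -2 (h = ((-3 - 3)*(3 - 4)²)/3 = (-6*(-1)²)/3 = (-6*1)/3 = (⅓)*(-6) = -2)
(X + h)² = (-2 - 2)² = (-4)² = 16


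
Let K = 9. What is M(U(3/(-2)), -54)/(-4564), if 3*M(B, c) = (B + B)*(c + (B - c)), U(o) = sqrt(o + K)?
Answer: -5/4564 ≈ -0.0010955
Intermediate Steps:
U(o) = sqrt(9 + o) (U(o) = sqrt(o + 9) = sqrt(9 + o))
M(B, c) = 2*B**2/3 (M(B, c) = ((B + B)*(c + (B - c)))/3 = ((2*B)*B)/3 = (2*B**2)/3 = 2*B**2/3)
M(U(3/(-2)), -54)/(-4564) = (2*(sqrt(9 + 3/(-2)))**2/3)/(-4564) = (2*(sqrt(9 + 3*(-1/2)))**2/3)*(-1/4564) = (2*(sqrt(9 - 3/2))**2/3)*(-1/4564) = (2*(sqrt(15/2))**2/3)*(-1/4564) = (2*(sqrt(30)/2)**2/3)*(-1/4564) = ((2/3)*(15/2))*(-1/4564) = 5*(-1/4564) = -5/4564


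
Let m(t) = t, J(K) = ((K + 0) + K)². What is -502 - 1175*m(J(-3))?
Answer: -42802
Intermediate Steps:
J(K) = 4*K² (J(K) = (K + K)² = (2*K)² = 4*K²)
-502 - 1175*m(J(-3)) = -502 - 4700*(-3)² = -502 - 4700*9 = -502 - 1175*36 = -502 - 42300 = -42802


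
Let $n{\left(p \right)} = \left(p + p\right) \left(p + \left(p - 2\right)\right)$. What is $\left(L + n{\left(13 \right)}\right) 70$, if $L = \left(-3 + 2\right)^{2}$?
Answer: $43750$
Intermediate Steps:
$L = 1$ ($L = \left(-1\right)^{2} = 1$)
$n{\left(p \right)} = 2 p \left(-2 + 2 p\right)$ ($n{\left(p \right)} = 2 p \left(p + \left(p - 2\right)\right) = 2 p \left(p + \left(-2 + p\right)\right) = 2 p \left(-2 + 2 p\right)$)
$\left(L + n{\left(13 \right)}\right) 70 = \left(1 + 4 \cdot 13 \left(-1 + 13\right)\right) 70 = \left(1 + 4 \cdot 13 \cdot 12\right) 70 = \left(1 + 624\right) 70 = 625 \cdot 70 = 43750$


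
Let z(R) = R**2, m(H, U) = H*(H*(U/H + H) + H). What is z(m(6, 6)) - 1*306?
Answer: 82638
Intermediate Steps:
m(H, U) = H*(H + H*(H + U/H)) (m(H, U) = H*(H*(H + U/H) + H) = H*(H + H*(H + U/H)))
z(m(6, 6)) - 1*306 = (6*(6 + 6 + 6**2))**2 - 1*306 = (6*(6 + 6 + 36))**2 - 306 = (6*48)**2 - 306 = 288**2 - 306 = 82944 - 306 = 82638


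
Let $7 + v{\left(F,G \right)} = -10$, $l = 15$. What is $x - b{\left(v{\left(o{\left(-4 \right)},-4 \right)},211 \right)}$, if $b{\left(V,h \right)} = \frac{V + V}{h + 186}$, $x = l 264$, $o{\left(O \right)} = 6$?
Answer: $\frac{1572154}{397} \approx 3960.1$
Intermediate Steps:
$v{\left(F,G \right)} = -17$ ($v{\left(F,G \right)} = -7 - 10 = -17$)
$x = 3960$ ($x = 15 \cdot 264 = 3960$)
$b{\left(V,h \right)} = \frac{2 V}{186 + h}$
$x - b{\left(v{\left(o{\left(-4 \right)},-4 \right)},211 \right)} = 3960 - 2 \left(-17\right) \frac{1}{186 + 211} = 3960 - 2 \left(-17\right) \frac{1}{397} = 3960 - - \frac{34}{397} = 3960 + \frac{34}{397} = \frac{1572154}{397}$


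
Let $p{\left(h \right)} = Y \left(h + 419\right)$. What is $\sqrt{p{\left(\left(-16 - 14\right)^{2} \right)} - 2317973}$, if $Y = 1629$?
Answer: $i \sqrt{169322} \approx 411.49 i$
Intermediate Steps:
$p{\left(h \right)} = 682551 + 1629 h$ ($p{\left(h \right)} = 1629 \left(h + 419\right) = 1629 \left(419 + h\right) = 682551 + 1629 h$)
$\sqrt{p{\left(\left(-16 - 14\right)^{2} \right)} - 2317973} = \sqrt{\left(682551 + 1629 \left(-16 - 14\right)^{2}\right) - 2317973} = \sqrt{\left(682551 + 1629 \left(-30\right)^{2}\right) - 2317973} = \sqrt{\left(682551 + 1629 \cdot 900\right) - 2317973} = \sqrt{\left(682551 + 1466100\right) - 2317973} = \sqrt{2148651 - 2317973} = \sqrt{-169322} = i \sqrt{169322}$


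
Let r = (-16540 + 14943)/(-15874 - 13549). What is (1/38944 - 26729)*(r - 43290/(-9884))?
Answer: -671145649689017575/5662787299904 ≈ -1.1852e+5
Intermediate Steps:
r = 1597/29423 (r = -1597/(-29423) = -1597*(-1/29423) = 1597/29423 ≈ 0.054277)
(1/38944 - 26729)*(r - 43290/(-9884)) = (1/38944 - 26729)*(1597/29423 - 43290/(-9884)) = (1/38944 - 26729)*(1597/29423 - 43290*(-1/9884)) = -1040934175*(1597/29423 + 21645/4942)/38944 = -1040934175/38944*644753209/145408466 = -671145649689017575/5662787299904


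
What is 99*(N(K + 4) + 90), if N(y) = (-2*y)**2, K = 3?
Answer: 28314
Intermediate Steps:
N(y) = 4*y**2
99*(N(K + 4) + 90) = 99*(4*(3 + 4)**2 + 90) = 99*(4*7**2 + 90) = 99*(4*49 + 90) = 99*(196 + 90) = 99*286 = 28314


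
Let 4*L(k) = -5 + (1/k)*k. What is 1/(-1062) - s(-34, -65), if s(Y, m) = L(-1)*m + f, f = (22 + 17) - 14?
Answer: -95581/1062 ≈ -90.001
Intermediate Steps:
L(k) = -1 (L(k) = (-5 + (1/k)*k)/4 = (-5 + k/k)/4 = (-5 + 1)/4 = (¼)*(-4) = -1)
f = 25 (f = 39 - 14 = 25)
s(Y, m) = 25 - m (s(Y, m) = -m + 25 = 25 - m)
1/(-1062) - s(-34, -65) = 1/(-1062) - (25 - 1*(-65)) = -1/1062 - (25 + 65) = -1/1062 - 1*90 = -1/1062 - 90 = -95581/1062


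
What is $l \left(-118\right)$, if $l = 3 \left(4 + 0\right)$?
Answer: $-1416$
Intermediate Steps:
$l = 12$ ($l = 3 \cdot 4 = 12$)
$l \left(-118\right) = 12 \left(-118\right) = -1416$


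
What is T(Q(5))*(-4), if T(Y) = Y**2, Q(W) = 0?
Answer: 0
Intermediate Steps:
T(Q(5))*(-4) = 0**2*(-4) = 0*(-4) = 0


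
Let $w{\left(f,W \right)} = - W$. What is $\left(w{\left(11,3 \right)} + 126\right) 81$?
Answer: $9963$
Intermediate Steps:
$\left(w{\left(11,3 \right)} + 126\right) 81 = \left(\left(-1\right) 3 + 126\right) 81 = \left(-3 + 126\right) 81 = 123 \cdot 81 = 9963$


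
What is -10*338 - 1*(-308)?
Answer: -3072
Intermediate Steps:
-10*338 - 1*(-308) = -3380 + 308 = -3072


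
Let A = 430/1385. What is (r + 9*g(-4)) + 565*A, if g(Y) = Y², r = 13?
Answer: 92079/277 ≈ 332.42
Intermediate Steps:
A = 86/277 (A = 430*(1/1385) = 86/277 ≈ 0.31047)
(r + 9*g(-4)) + 565*A = (13 + 9*(-4)²) + 565*(86/277) = (13 + 9*16) + 48590/277 = (13 + 144) + 48590/277 = 157 + 48590/277 = 92079/277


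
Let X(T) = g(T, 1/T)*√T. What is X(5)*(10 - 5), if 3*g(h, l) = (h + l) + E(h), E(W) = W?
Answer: 17*√5 ≈ 38.013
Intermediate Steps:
g(h, l) = l/3 + 2*h/3 (g(h, l) = ((h + l) + h)/3 = (l + 2*h)/3 = l/3 + 2*h/3)
X(T) = √T*(1/(3*T) + 2*T/3) (X(T) = (1/(3*T) + 2*T/3)*√T = √T*(1/(3*T) + 2*T/3))
X(5)*(10 - 5) = ((1 + 2*5²)/(3*√5))*(10 - 5) = ((√5/5)*(1 + 2*25)/3)*5 = ((√5/5)*(1 + 50)/3)*5 = ((⅓)*(√5/5)*51)*5 = (17*√5/5)*5 = 17*√5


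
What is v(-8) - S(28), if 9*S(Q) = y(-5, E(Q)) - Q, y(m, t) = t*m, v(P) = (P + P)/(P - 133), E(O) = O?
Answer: 2648/141 ≈ 18.780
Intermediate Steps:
v(P) = 2*P/(-133 + P) (v(P) = (2*P)/(-133 + P) = 2*P/(-133 + P))
y(m, t) = m*t
S(Q) = -2*Q/3 (S(Q) = (-5*Q - Q)/9 = (-6*Q)/9 = -2*Q/3)
v(-8) - S(28) = 2*(-8)/(-133 - 8) - (-2)*28/3 = 2*(-8)/(-141) - 1*(-56/3) = 2*(-8)*(-1/141) + 56/3 = 16/141 + 56/3 = 2648/141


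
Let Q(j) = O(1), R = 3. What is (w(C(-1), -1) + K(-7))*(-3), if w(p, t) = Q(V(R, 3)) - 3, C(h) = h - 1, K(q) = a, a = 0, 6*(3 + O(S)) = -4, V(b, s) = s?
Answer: 20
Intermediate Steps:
O(S) = -11/3 (O(S) = -3 + (1/6)*(-4) = -3 - 2/3 = -11/3)
Q(j) = -11/3
K(q) = 0
C(h) = -1 + h
w(p, t) = -20/3 (w(p, t) = -11/3 - 3 = -20/3)
(w(C(-1), -1) + K(-7))*(-3) = (-20/3 + 0)*(-3) = -20/3*(-3) = 20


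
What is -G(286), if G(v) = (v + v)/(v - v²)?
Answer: 2/285 ≈ 0.0070175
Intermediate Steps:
G(v) = 2*v/(v - v²) (G(v) = (2*v)/(v - v²) = 2*v/(v - v²))
-G(286) = -(-2)/(-1 + 286) = -(-2)/285 = -1*(-2/285) = 2/285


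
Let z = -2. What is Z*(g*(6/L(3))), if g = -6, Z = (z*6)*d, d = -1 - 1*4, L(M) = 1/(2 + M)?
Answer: -10800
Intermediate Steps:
d = -5 (d = -1 - 4 = -5)
Z = 60 (Z = -2*6*(-5) = -12*(-5) = 60)
Z*(g*(6/L(3))) = 60*(-36/(1/(2 + 3))) = 60*(-36/(1/5)) = 60*(-36/⅕) = 60*(-36*5) = 60*(-6*30) = 60*(-180) = -10800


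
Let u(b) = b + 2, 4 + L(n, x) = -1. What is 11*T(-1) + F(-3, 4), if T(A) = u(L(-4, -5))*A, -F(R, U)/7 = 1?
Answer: 26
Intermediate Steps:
F(R, U) = -7 (F(R, U) = -7*1 = -7)
L(n, x) = -5 (L(n, x) = -4 - 1 = -5)
u(b) = 2 + b
T(A) = -3*A (T(A) = (2 - 5)*A = -3*A)
11*T(-1) + F(-3, 4) = 11*(-3*(-1)) - 7 = 11*3 - 7 = 33 - 7 = 26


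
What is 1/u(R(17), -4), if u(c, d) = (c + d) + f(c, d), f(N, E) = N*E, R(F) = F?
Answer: -1/55 ≈ -0.018182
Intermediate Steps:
f(N, E) = E*N
u(c, d) = c + d + c*d (u(c, d) = (c + d) + d*c = (c + d) + c*d = c + d + c*d)
1/u(R(17), -4) = 1/(17 - 4 + 17*(-4)) = 1/(17 - 4 - 68) = 1/(-55) = -1/55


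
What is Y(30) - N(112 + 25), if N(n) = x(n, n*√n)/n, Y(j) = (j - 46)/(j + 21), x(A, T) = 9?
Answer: -2651/6987 ≈ -0.37942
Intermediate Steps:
Y(j) = (-46 + j)/(21 + j)
N(n) = 9/n
Y(30) - N(112 + 25) = (-46 + 30)/(21 + 30) - 9/(112 + 25) = -16/51 - 9/137 = -2651/6987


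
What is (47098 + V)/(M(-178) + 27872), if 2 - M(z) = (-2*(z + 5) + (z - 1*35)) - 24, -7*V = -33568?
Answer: 363254/194355 ≈ 1.8690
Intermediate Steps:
V = 33568/7 (V = -⅐*(-33568) = 33568/7 ≈ 4795.4)
M(z) = 71 + z (M(z) = 2 - ((-2*(z + 5) + (z - 1*35)) - 24) = 2 - ((-2*(5 + z) + (z - 35)) - 24) = 2 - (((-10 - 2*z) + (-35 + z)) - 24) = 2 - ((-45 - z) - 24) = 2 - (-69 - z) = 2 + (69 + z) = 71 + z)
(47098 + V)/(M(-178) + 27872) = (47098 + 33568/7)/((71 - 178) + 27872) = 363254/(7*(-107 + 27872)) = (363254/7)/27765 = (363254/7)*(1/27765) = 363254/194355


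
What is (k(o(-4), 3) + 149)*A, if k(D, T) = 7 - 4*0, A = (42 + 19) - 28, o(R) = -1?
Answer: 5148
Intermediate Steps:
A = 33 (A = 61 - 28 = 33)
k(D, T) = 7 (k(D, T) = 7 + 0 = 7)
(k(o(-4), 3) + 149)*A = (7 + 149)*33 = 156*33 = 5148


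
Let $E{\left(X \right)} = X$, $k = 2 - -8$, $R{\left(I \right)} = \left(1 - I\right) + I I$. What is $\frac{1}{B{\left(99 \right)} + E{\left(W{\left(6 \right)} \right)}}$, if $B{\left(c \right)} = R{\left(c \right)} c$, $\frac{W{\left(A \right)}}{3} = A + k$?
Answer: $\frac{1}{960645} \approx 1.041 \cdot 10^{-6}$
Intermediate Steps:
$R{\left(I \right)} = 1 + I^{2} - I$ ($R{\left(I \right)} = \left(1 - I\right) + I^{2} = 1 + I^{2} - I$)
$k = 10$ ($k = 2 + 8 = 10$)
$W{\left(A \right)} = 30 + 3 A$ ($W{\left(A \right)} = 3 \left(A + 10\right) = 3 \left(10 + A\right) = 30 + 3 A$)
$B{\left(c \right)} = c \left(1 + c^{2} - c\right)$ ($B{\left(c \right)} = \left(1 + c^{2} - c\right) c = c \left(1 + c^{2} - c\right)$)
$\frac{1}{B{\left(99 \right)} + E{\left(W{\left(6 \right)} \right)}} = \frac{1}{99 \left(1 + 99^{2} - 99\right) + \left(30 + 3 \cdot 6\right)} = \frac{1}{99 \left(1 + 9801 - 99\right) + \left(30 + 18\right)} = \frac{1}{99 \cdot 9703 + 48} = \frac{1}{960597 + 48} = \frac{1}{960645}$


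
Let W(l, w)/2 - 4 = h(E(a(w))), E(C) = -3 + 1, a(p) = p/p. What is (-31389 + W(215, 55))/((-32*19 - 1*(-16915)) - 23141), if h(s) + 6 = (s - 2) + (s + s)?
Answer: 31409/6834 ≈ 4.5960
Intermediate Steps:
a(p) = 1
E(C) = -2
h(s) = -8 + 3*s (h(s) = -6 + ((s - 2) + (s + s)) = -6 + ((-2 + s) + 2*s) = -6 + (-2 + 3*s) = -8 + 3*s)
W(l, w) = -20 (W(l, w) = 8 + 2*(-8 + 3*(-2)) = 8 + 2*(-8 - 6) = 8 + 2*(-14) = 8 - 28 = -20)
(-31389 + W(215, 55))/((-32*19 - 1*(-16915)) - 23141) = (-31389 - 20)/((-32*19 - 1*(-16915)) - 23141) = -31409/((-608 + 16915) - 23141) = -31409/(16307 - 23141) = -31409/(-6834) = -31409*(-1/6834) = 31409/6834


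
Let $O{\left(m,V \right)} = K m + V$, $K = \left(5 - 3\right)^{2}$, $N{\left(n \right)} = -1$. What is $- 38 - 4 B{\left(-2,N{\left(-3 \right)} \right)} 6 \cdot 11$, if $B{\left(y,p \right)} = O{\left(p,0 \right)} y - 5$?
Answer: $30096$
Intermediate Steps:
$K = 4$ ($K = 2^{2} = 4$)
$O{\left(m,V \right)} = V + 4 m$ ($O{\left(m,V \right)} = 4 m + V = V + 4 m$)
$B{\left(y,p \right)} = -5 + 4 p y$ ($B{\left(y,p \right)} = \left(0 + 4 p\right) y - 5 = 4 p y - 5 = -5 + 4 p y$)
$- 38 - 4 B{\left(-2,N{\left(-3 \right)} \right)} 6 \cdot 11 = - 38 - 4 \left(-5 + 4 \left(-1\right) \left(-2\right)\right) 6 \cdot 11 = - 38 - 4 \left(-5 + 8\right) 6 \cdot 11 = - 38 \left(-4\right) 3 \cdot 6 \cdot 11 = - 38 \left(\left(-12\right) 6\right) 11 = \left(-38\right) \left(-72\right) 11 = 2736 \cdot 11 = 30096$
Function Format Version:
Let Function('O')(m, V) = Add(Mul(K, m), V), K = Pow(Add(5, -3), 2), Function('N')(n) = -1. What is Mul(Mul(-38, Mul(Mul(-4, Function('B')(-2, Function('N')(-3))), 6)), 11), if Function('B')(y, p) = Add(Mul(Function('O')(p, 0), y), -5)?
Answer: 30096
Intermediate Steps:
K = 4 (K = Pow(2, 2) = 4)
Function('O')(m, V) = Add(V, Mul(4, m)) (Function('O')(m, V) = Add(Mul(4, m), V) = Add(V, Mul(4, m)))
Function('B')(y, p) = Add(-5, Mul(4, p, y)) (Function('B')(y, p) = Add(Mul(Add(0, Mul(4, p)), y), -5) = Add(Mul(Mul(4, p), y), -5) = Add(Mul(4, p, y), -5) = Add(-5, Mul(4, p, y)))
Mul(Mul(-38, Mul(Mul(-4, Function('B')(-2, Function('N')(-3))), 6)), 11) = Mul(Mul(-38, Mul(Mul(-4, Add(-5, Mul(4, -1, -2))), 6)), 11) = Mul(Mul(-38, Mul(Mul(-4, Add(-5, 8)), 6)), 11) = Mul(Mul(-38, Mul(Mul(-4, 3), 6)), 11) = Mul(Mul(-38, Mul(-12, 6)), 11) = Mul(Mul(-38, -72), 11) = Mul(2736, 11) = 30096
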